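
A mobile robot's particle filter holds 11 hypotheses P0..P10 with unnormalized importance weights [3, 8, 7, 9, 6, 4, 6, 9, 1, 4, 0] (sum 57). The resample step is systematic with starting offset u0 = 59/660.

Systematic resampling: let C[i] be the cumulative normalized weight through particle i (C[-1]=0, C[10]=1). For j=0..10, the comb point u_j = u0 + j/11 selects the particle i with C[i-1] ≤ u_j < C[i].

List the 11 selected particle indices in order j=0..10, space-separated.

C = [1/19, 11/57, 6/19, 9/19, 11/19, 37/57, 43/57, 52/57, 53/57, 1, 1]
j=0: u_0=59/660 ∈ [1/19, 11/57) → index 1
j=1: u_1=119/660 ∈ [1/19, 11/57) → index 1
j=2: u_2=179/660 ∈ [11/57, 6/19) → index 2
j=3: u_3=239/660 ∈ [6/19, 9/19) → index 3
j=4: u_4=299/660 ∈ [6/19, 9/19) → index 3
j=5: u_5=359/660 ∈ [9/19, 11/19) → index 4
j=6: u_6=419/660 ∈ [11/19, 37/57) → index 5
j=7: u_7=479/660 ∈ [37/57, 43/57) → index 6
j=8: u_8=49/60 ∈ [43/57, 52/57) → index 7
j=9: u_9=599/660 ∈ [43/57, 52/57) → index 7
j=10: u_10=659/660 ∈ [53/57, 1) → index 9

1 1 2 3 3 4 5 6 7 7 9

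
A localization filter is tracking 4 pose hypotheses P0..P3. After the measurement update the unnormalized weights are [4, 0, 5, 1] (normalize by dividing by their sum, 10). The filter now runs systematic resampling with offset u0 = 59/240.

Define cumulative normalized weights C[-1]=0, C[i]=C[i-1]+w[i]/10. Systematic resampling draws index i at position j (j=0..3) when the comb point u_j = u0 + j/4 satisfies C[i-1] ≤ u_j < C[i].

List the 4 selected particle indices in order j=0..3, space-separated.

C = [2/5, 2/5, 9/10, 1]
j=0: u_0=59/240 ∈ [0, 2/5) → index 0
j=1: u_1=119/240 ∈ [2/5, 9/10) → index 2
j=2: u_2=179/240 ∈ [2/5, 9/10) → index 2
j=3: u_3=239/240 ∈ [9/10, 1) → index 3

0 2 2 3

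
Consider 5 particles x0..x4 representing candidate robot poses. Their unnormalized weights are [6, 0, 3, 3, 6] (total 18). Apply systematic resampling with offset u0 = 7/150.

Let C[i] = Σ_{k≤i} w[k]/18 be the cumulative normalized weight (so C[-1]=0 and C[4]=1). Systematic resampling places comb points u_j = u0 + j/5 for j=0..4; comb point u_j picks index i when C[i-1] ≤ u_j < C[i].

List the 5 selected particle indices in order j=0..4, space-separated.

C = [1/3, 1/3, 1/2, 2/3, 1]
j=0: u_0=7/150 ∈ [0, 1/3) → index 0
j=1: u_1=37/150 ∈ [0, 1/3) → index 0
j=2: u_2=67/150 ∈ [1/3, 1/2) → index 2
j=3: u_3=97/150 ∈ [1/2, 2/3) → index 3
j=4: u_4=127/150 ∈ [2/3, 1) → index 4

0 0 2 3 4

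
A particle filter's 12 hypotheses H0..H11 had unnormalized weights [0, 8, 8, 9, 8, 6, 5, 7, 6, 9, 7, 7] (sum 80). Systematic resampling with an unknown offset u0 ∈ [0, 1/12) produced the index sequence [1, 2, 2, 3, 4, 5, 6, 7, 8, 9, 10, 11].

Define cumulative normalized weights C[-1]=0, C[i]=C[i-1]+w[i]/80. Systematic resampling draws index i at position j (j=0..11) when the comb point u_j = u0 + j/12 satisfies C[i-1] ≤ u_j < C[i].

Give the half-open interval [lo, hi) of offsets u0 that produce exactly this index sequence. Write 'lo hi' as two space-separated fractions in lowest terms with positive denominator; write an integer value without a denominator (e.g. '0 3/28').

C = [0, 1/10, 1/5, 5/16, 33/80, 39/80, 11/20, 51/80, 57/80, 33/40, 73/80, 1]
j=0 picked index 1: u0 ∈ [0, 1/10)
j=1 picked index 2: u0 ∈ [1/60, 7/60)
j=2 picked index 2: u0 ∈ [-1/15, 1/30)
j=3 picked index 3: u0 ∈ [-1/20, 1/16)
j=4 picked index 4: u0 ∈ [-1/48, 19/240)
j=5 picked index 5: u0 ∈ [-1/240, 17/240)
j=6 picked index 6: u0 ∈ [-1/80, 1/20)
j=7 picked index 7: u0 ∈ [-1/30, 13/240)
j=8 picked index 8: u0 ∈ [-7/240, 11/240)
j=9 picked index 9: u0 ∈ [-3/80, 3/40)
j=10 picked index 10: u0 ∈ [-1/120, 19/240)
j=11 picked index 11: u0 ∈ [-1/240, 1/12)
intersection: [1/60, 1/30)

1/60 1/30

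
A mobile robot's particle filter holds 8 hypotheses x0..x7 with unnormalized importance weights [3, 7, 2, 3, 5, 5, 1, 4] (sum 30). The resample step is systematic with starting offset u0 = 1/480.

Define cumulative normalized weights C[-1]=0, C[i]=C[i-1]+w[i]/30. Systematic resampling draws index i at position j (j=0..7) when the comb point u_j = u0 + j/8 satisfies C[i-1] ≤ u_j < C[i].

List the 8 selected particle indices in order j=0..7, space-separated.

0 1 1 2 4 4 5 7

C = [1/10, 1/3, 2/5, 1/2, 2/3, 5/6, 13/15, 1]
j=0: u_0=1/480 ∈ [0, 1/10) → index 0
j=1: u_1=61/480 ∈ [1/10, 1/3) → index 1
j=2: u_2=121/480 ∈ [1/10, 1/3) → index 1
j=3: u_3=181/480 ∈ [1/3, 2/5) → index 2
j=4: u_4=241/480 ∈ [1/2, 2/3) → index 4
j=5: u_5=301/480 ∈ [1/2, 2/3) → index 4
j=6: u_6=361/480 ∈ [2/3, 5/6) → index 5
j=7: u_7=421/480 ∈ [13/15, 1) → index 7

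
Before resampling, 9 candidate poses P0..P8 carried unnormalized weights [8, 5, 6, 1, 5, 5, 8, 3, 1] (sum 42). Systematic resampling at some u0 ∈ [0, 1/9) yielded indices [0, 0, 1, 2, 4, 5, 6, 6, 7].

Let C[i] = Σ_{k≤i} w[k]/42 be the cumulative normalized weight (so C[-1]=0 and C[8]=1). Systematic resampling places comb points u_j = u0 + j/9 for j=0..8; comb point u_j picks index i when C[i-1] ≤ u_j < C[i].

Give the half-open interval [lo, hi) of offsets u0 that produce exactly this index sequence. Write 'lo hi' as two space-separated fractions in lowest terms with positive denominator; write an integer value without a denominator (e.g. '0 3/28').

C = [4/21, 13/42, 19/42, 10/21, 25/42, 5/7, 19/21, 41/42, 1]
j=0 picked index 0: u0 ∈ [0, 4/21)
j=1 picked index 0: u0 ∈ [-1/9, 5/63)
j=2 picked index 1: u0 ∈ [-2/63, 11/126)
j=3 picked index 2: u0 ∈ [-1/42, 5/42)
j=4 picked index 4: u0 ∈ [2/63, 19/126)
j=5 picked index 5: u0 ∈ [5/126, 10/63)
j=6 picked index 6: u0 ∈ [1/21, 5/21)
j=7 picked index 6: u0 ∈ [-4/63, 8/63)
j=8 picked index 7: u0 ∈ [1/63, 11/126)
intersection: [1/21, 5/63)

1/21 5/63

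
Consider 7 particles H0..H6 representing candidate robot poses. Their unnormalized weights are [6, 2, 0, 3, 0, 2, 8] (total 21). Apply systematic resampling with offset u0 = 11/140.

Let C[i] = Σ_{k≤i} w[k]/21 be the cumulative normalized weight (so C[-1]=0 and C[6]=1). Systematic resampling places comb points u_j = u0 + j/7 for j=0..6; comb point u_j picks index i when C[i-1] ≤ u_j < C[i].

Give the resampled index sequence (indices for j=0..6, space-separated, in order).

0 0 1 3 6 6 6

C = [2/7, 8/21, 8/21, 11/21, 11/21, 13/21, 1]
j=0: u_0=11/140 ∈ [0, 2/7) → index 0
j=1: u_1=31/140 ∈ [0, 2/7) → index 0
j=2: u_2=51/140 ∈ [2/7, 8/21) → index 1
j=3: u_3=71/140 ∈ [8/21, 11/21) → index 3
j=4: u_4=13/20 ∈ [13/21, 1) → index 6
j=5: u_5=111/140 ∈ [13/21, 1) → index 6
j=6: u_6=131/140 ∈ [13/21, 1) → index 6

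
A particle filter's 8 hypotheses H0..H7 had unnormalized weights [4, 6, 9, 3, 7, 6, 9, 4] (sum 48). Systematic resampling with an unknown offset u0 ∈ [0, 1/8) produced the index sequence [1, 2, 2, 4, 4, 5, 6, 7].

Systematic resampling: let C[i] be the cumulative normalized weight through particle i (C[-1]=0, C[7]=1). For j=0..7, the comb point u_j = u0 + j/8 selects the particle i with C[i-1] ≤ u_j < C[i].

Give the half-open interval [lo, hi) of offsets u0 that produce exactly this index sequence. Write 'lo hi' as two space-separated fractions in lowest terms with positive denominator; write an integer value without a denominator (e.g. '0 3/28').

1/12 5/48

C = [1/12, 5/24, 19/48, 11/24, 29/48, 35/48, 11/12, 1]
j=0 picked index 1: u0 ∈ [1/12, 5/24)
j=1 picked index 2: u0 ∈ [1/12, 13/48)
j=2 picked index 2: u0 ∈ [-1/24, 7/48)
j=3 picked index 4: u0 ∈ [1/12, 11/48)
j=4 picked index 4: u0 ∈ [-1/24, 5/48)
j=5 picked index 5: u0 ∈ [-1/48, 5/48)
j=6 picked index 6: u0 ∈ [-1/48, 1/6)
j=7 picked index 7: u0 ∈ [1/24, 1/8)
intersection: [1/12, 5/48)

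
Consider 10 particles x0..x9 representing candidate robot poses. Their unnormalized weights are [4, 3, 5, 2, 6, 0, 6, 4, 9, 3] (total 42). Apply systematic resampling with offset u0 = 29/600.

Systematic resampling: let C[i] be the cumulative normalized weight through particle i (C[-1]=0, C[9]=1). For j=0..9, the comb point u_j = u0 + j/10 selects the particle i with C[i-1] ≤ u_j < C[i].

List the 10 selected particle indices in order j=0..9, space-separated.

C = [2/21, 1/6, 2/7, 1/3, 10/21, 10/21, 13/21, 5/7, 13/14, 1]
j=0: u_0=29/600 ∈ [0, 2/21) → index 0
j=1: u_1=89/600 ∈ [2/21, 1/6) → index 1
j=2: u_2=149/600 ∈ [1/6, 2/7) → index 2
j=3: u_3=209/600 ∈ [1/3, 10/21) → index 4
j=4: u_4=269/600 ∈ [1/3, 10/21) → index 4
j=5: u_5=329/600 ∈ [10/21, 13/21) → index 6
j=6: u_6=389/600 ∈ [13/21, 5/7) → index 7
j=7: u_7=449/600 ∈ [5/7, 13/14) → index 8
j=8: u_8=509/600 ∈ [5/7, 13/14) → index 8
j=9: u_9=569/600 ∈ [13/14, 1) → index 9

0 1 2 4 4 6 7 8 8 9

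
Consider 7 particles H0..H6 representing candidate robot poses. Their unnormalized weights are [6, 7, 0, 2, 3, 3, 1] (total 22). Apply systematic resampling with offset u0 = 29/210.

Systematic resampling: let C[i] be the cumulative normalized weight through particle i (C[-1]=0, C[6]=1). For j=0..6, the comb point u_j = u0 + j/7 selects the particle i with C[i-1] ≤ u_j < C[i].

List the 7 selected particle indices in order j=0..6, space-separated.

C = [3/11, 13/22, 13/22, 15/22, 9/11, 21/22, 1]
j=0: u_0=29/210 ∈ [0, 3/11) → index 0
j=1: u_1=59/210 ∈ [3/11, 13/22) → index 1
j=2: u_2=89/210 ∈ [3/11, 13/22) → index 1
j=3: u_3=17/30 ∈ [3/11, 13/22) → index 1
j=4: u_4=149/210 ∈ [15/22, 9/11) → index 4
j=5: u_5=179/210 ∈ [9/11, 21/22) → index 5
j=6: u_6=209/210 ∈ [21/22, 1) → index 6

0 1 1 1 4 5 6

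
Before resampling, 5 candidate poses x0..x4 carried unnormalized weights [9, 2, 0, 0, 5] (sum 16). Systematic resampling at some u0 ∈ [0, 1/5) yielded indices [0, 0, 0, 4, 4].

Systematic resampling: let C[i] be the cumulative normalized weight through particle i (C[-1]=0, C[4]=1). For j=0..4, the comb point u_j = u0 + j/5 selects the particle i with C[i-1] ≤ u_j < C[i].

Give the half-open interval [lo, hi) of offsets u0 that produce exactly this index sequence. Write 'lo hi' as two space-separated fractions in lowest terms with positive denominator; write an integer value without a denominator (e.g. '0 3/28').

7/80 13/80

C = [9/16, 11/16, 11/16, 11/16, 1]
j=0 picked index 0: u0 ∈ [0, 9/16)
j=1 picked index 0: u0 ∈ [-1/5, 29/80)
j=2 picked index 0: u0 ∈ [-2/5, 13/80)
j=3 picked index 4: u0 ∈ [7/80, 2/5)
j=4 picked index 4: u0 ∈ [-9/80, 1/5)
intersection: [7/80, 13/80)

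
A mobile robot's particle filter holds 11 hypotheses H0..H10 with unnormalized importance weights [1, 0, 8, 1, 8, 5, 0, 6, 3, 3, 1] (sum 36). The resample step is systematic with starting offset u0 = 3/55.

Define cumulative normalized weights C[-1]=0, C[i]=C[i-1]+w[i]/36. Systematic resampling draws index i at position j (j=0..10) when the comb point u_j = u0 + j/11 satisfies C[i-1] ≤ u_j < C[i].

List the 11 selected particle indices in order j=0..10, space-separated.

2 2 2 4 4 5 5 7 7 8 9

C = [1/36, 1/36, 1/4, 5/18, 1/2, 23/36, 23/36, 29/36, 8/9, 35/36, 1]
j=0: u_0=3/55 ∈ [1/36, 1/4) → index 2
j=1: u_1=8/55 ∈ [1/36, 1/4) → index 2
j=2: u_2=13/55 ∈ [1/36, 1/4) → index 2
j=3: u_3=18/55 ∈ [5/18, 1/2) → index 4
j=4: u_4=23/55 ∈ [5/18, 1/2) → index 4
j=5: u_5=28/55 ∈ [1/2, 23/36) → index 5
j=6: u_6=3/5 ∈ [1/2, 23/36) → index 5
j=7: u_7=38/55 ∈ [23/36, 29/36) → index 7
j=8: u_8=43/55 ∈ [23/36, 29/36) → index 7
j=9: u_9=48/55 ∈ [29/36, 8/9) → index 8
j=10: u_10=53/55 ∈ [8/9, 35/36) → index 9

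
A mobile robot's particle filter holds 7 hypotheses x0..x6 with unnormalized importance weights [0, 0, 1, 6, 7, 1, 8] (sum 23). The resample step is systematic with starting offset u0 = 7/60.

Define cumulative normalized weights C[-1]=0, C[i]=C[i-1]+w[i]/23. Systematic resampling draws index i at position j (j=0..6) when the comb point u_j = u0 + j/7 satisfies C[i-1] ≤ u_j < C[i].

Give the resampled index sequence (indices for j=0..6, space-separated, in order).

C = [0, 0, 1/23, 7/23, 14/23, 15/23, 1]
j=0: u_0=7/60 ∈ [1/23, 7/23) → index 3
j=1: u_1=109/420 ∈ [1/23, 7/23) → index 3
j=2: u_2=169/420 ∈ [7/23, 14/23) → index 4
j=3: u_3=229/420 ∈ [7/23, 14/23) → index 4
j=4: u_4=289/420 ∈ [15/23, 1) → index 6
j=5: u_5=349/420 ∈ [15/23, 1) → index 6
j=6: u_6=409/420 ∈ [15/23, 1) → index 6

3 3 4 4 6 6 6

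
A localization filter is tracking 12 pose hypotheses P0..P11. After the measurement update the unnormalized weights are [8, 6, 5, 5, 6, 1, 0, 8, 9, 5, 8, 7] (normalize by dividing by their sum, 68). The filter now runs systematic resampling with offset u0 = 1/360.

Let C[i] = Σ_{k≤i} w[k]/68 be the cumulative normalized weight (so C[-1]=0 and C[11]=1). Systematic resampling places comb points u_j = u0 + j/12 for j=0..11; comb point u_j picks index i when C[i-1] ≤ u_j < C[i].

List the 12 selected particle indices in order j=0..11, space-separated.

0 0 1 2 3 4 7 8 8 9 10 11

C = [2/17, 7/34, 19/68, 6/17, 15/34, 31/68, 31/68, 39/68, 12/17, 53/68, 61/68, 1]
j=0: u_0=1/360 ∈ [0, 2/17) → index 0
j=1: u_1=31/360 ∈ [0, 2/17) → index 0
j=2: u_2=61/360 ∈ [2/17, 7/34) → index 1
j=3: u_3=91/360 ∈ [7/34, 19/68) → index 2
j=4: u_4=121/360 ∈ [19/68, 6/17) → index 3
j=5: u_5=151/360 ∈ [6/17, 15/34) → index 4
j=6: u_6=181/360 ∈ [31/68, 39/68) → index 7
j=7: u_7=211/360 ∈ [39/68, 12/17) → index 8
j=8: u_8=241/360 ∈ [39/68, 12/17) → index 8
j=9: u_9=271/360 ∈ [12/17, 53/68) → index 9
j=10: u_10=301/360 ∈ [53/68, 61/68) → index 10
j=11: u_11=331/360 ∈ [61/68, 1) → index 11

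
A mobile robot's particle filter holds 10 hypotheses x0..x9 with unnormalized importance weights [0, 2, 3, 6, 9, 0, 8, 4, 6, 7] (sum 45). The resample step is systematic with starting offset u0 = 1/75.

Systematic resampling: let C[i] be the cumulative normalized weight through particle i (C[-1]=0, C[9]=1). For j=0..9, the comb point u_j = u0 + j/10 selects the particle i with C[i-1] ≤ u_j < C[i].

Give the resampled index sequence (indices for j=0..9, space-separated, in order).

C = [0, 2/45, 1/9, 11/45, 4/9, 4/9, 28/45, 32/45, 38/45, 1]
j=0: u_0=1/75 ∈ [0, 2/45) → index 1
j=1: u_1=17/150 ∈ [1/9, 11/45) → index 3
j=2: u_2=16/75 ∈ [1/9, 11/45) → index 3
j=3: u_3=47/150 ∈ [11/45, 4/9) → index 4
j=4: u_4=31/75 ∈ [11/45, 4/9) → index 4
j=5: u_5=77/150 ∈ [4/9, 28/45) → index 6
j=6: u_6=46/75 ∈ [4/9, 28/45) → index 6
j=7: u_7=107/150 ∈ [32/45, 38/45) → index 8
j=8: u_8=61/75 ∈ [32/45, 38/45) → index 8
j=9: u_9=137/150 ∈ [38/45, 1) → index 9

1 3 3 4 4 6 6 8 8 9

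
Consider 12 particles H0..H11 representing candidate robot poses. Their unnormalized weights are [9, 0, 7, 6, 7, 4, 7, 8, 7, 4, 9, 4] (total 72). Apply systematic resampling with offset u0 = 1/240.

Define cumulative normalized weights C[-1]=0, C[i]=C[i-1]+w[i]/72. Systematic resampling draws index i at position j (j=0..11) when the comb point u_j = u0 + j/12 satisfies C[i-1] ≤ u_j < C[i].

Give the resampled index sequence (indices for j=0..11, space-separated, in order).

C = [1/8, 1/8, 2/9, 11/36, 29/72, 11/24, 5/9, 2/3, 55/72, 59/72, 17/18, 1]
j=0: u_0=1/240 ∈ [0, 1/8) → index 0
j=1: u_1=7/80 ∈ [0, 1/8) → index 0
j=2: u_2=41/240 ∈ [1/8, 2/9) → index 2
j=3: u_3=61/240 ∈ [2/9, 11/36) → index 3
j=4: u_4=27/80 ∈ [11/36, 29/72) → index 4
j=5: u_5=101/240 ∈ [29/72, 11/24) → index 5
j=6: u_6=121/240 ∈ [11/24, 5/9) → index 6
j=7: u_7=47/80 ∈ [5/9, 2/3) → index 7
j=8: u_8=161/240 ∈ [2/3, 55/72) → index 8
j=9: u_9=181/240 ∈ [2/3, 55/72) → index 8
j=10: u_10=67/80 ∈ [59/72, 17/18) → index 10
j=11: u_11=221/240 ∈ [59/72, 17/18) → index 10

0 0 2 3 4 5 6 7 8 8 10 10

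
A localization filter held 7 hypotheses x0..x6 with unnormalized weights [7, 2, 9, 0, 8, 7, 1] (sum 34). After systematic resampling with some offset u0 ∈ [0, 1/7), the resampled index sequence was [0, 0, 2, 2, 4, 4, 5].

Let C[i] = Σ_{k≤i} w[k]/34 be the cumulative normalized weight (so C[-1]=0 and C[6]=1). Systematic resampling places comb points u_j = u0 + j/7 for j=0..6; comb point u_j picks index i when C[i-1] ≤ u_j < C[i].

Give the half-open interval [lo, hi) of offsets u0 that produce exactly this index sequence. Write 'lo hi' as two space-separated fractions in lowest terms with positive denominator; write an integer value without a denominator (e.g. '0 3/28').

C = [7/34, 9/34, 9/17, 9/17, 13/17, 33/34, 1]
j=0 picked index 0: u0 ∈ [0, 7/34)
j=1 picked index 0: u0 ∈ [-1/7, 15/238)
j=2 picked index 2: u0 ∈ [-5/238, 29/119)
j=3 picked index 2: u0 ∈ [-39/238, 12/119)
j=4 picked index 4: u0 ∈ [-5/119, 23/119)
j=5 picked index 4: u0 ∈ [-22/119, 6/119)
j=6 picked index 5: u0 ∈ [-11/119, 27/238)
intersection: [0, 6/119)

0 6/119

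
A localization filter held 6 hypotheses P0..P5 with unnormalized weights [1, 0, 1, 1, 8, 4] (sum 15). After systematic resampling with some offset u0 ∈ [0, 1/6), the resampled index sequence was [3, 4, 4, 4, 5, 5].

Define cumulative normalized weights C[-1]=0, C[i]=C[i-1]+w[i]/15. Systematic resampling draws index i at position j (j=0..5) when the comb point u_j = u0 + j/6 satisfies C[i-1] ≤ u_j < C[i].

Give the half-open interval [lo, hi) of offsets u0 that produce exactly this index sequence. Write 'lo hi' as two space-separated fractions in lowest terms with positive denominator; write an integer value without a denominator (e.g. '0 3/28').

C = [1/15, 1/15, 2/15, 1/5, 11/15, 1]
j=0 picked index 3: u0 ∈ [2/15, 1/5)
j=1 picked index 4: u0 ∈ [1/30, 17/30)
j=2 picked index 4: u0 ∈ [-2/15, 2/5)
j=3 picked index 4: u0 ∈ [-3/10, 7/30)
j=4 picked index 5: u0 ∈ [1/15, 1/3)
j=5 picked index 5: u0 ∈ [-1/10, 1/6)
intersection: [2/15, 1/6)

2/15 1/6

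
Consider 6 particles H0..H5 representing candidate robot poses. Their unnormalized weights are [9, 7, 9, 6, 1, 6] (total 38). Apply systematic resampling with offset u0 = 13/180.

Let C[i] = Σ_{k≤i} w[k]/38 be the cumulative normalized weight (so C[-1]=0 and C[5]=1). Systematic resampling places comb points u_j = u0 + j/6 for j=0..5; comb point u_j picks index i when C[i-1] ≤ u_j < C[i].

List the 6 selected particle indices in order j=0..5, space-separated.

0 1 1 2 3 5

C = [9/38, 8/19, 25/38, 31/38, 16/19, 1]
j=0: u_0=13/180 ∈ [0, 9/38) → index 0
j=1: u_1=43/180 ∈ [9/38, 8/19) → index 1
j=2: u_2=73/180 ∈ [9/38, 8/19) → index 1
j=3: u_3=103/180 ∈ [8/19, 25/38) → index 2
j=4: u_4=133/180 ∈ [25/38, 31/38) → index 3
j=5: u_5=163/180 ∈ [16/19, 1) → index 5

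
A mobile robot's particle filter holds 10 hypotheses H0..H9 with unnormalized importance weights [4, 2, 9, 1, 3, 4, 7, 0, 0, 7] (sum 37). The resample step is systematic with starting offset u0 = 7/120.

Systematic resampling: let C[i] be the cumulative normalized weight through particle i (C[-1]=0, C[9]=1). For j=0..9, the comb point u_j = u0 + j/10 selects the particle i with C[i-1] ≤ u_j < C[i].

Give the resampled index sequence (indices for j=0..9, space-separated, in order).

0 1 2 2 4 5 6 6 9 9

C = [4/37, 6/37, 15/37, 16/37, 19/37, 23/37, 30/37, 30/37, 30/37, 1]
j=0: u_0=7/120 ∈ [0, 4/37) → index 0
j=1: u_1=19/120 ∈ [4/37, 6/37) → index 1
j=2: u_2=31/120 ∈ [6/37, 15/37) → index 2
j=3: u_3=43/120 ∈ [6/37, 15/37) → index 2
j=4: u_4=11/24 ∈ [16/37, 19/37) → index 4
j=5: u_5=67/120 ∈ [19/37, 23/37) → index 5
j=6: u_6=79/120 ∈ [23/37, 30/37) → index 6
j=7: u_7=91/120 ∈ [23/37, 30/37) → index 6
j=8: u_8=103/120 ∈ [30/37, 1) → index 9
j=9: u_9=23/24 ∈ [30/37, 1) → index 9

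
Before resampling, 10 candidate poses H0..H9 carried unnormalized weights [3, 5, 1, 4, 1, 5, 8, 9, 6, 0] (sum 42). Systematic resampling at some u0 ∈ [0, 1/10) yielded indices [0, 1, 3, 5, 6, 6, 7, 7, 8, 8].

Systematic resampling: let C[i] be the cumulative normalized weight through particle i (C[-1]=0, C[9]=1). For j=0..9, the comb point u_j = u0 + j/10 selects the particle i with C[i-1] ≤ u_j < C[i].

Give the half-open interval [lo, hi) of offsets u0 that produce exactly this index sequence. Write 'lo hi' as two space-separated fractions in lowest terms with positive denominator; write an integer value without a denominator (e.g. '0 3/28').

C = [1/14, 4/21, 3/14, 13/42, 1/3, 19/42, 9/14, 6/7, 1, 1]
j=0 picked index 0: u0 ∈ [0, 1/14)
j=1 picked index 1: u0 ∈ [-1/35, 19/210)
j=2 picked index 3: u0 ∈ [1/70, 23/210)
j=3 picked index 5: u0 ∈ [1/30, 16/105)
j=4 picked index 6: u0 ∈ [11/210, 17/70)
j=5 picked index 6: u0 ∈ [-1/21, 1/7)
j=6 picked index 7: u0 ∈ [3/70, 9/35)
j=7 picked index 7: u0 ∈ [-2/35, 11/70)
j=8 picked index 8: u0 ∈ [2/35, 1/5)
j=9 picked index 8: u0 ∈ [-3/70, 1/10)
intersection: [2/35, 1/14)

2/35 1/14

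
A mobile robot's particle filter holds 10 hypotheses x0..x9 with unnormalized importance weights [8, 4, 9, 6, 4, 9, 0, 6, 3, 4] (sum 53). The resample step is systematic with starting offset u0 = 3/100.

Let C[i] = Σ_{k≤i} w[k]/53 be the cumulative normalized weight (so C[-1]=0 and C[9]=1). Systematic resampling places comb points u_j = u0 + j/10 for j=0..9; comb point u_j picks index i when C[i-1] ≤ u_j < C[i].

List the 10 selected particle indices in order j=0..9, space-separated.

C = [8/53, 12/53, 21/53, 27/53, 31/53, 40/53, 40/53, 46/53, 49/53, 1]
j=0: u_0=3/100 ∈ [0, 8/53) → index 0
j=1: u_1=13/100 ∈ [0, 8/53) → index 0
j=2: u_2=23/100 ∈ [12/53, 21/53) → index 2
j=3: u_3=33/100 ∈ [12/53, 21/53) → index 2
j=4: u_4=43/100 ∈ [21/53, 27/53) → index 3
j=5: u_5=53/100 ∈ [27/53, 31/53) → index 4
j=6: u_6=63/100 ∈ [31/53, 40/53) → index 5
j=7: u_7=73/100 ∈ [31/53, 40/53) → index 5
j=8: u_8=83/100 ∈ [40/53, 46/53) → index 7
j=9: u_9=93/100 ∈ [49/53, 1) → index 9

0 0 2 2 3 4 5 5 7 9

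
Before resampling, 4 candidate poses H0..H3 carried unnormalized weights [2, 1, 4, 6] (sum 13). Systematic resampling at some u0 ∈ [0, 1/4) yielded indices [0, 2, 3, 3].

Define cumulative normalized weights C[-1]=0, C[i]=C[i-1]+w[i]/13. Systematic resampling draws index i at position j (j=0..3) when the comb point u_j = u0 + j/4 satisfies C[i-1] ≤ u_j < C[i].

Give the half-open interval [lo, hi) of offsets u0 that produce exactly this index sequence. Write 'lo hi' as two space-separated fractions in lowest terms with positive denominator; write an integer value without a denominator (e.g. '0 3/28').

1/26 2/13

C = [2/13, 3/13, 7/13, 1]
j=0 picked index 0: u0 ∈ [0, 2/13)
j=1 picked index 2: u0 ∈ [-1/52, 15/52)
j=2 picked index 3: u0 ∈ [1/26, 1/2)
j=3 picked index 3: u0 ∈ [-11/52, 1/4)
intersection: [1/26, 2/13)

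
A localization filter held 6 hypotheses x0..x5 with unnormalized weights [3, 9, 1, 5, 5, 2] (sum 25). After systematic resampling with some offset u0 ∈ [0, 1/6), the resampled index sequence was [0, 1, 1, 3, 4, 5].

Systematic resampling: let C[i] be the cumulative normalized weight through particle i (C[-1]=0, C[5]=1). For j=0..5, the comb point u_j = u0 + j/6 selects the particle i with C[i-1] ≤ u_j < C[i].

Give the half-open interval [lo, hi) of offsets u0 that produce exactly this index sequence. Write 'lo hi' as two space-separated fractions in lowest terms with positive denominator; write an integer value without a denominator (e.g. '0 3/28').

13/150 3/25

C = [3/25, 12/25, 13/25, 18/25, 23/25, 1]
j=0 picked index 0: u0 ∈ [0, 3/25)
j=1 picked index 1: u0 ∈ [-7/150, 47/150)
j=2 picked index 1: u0 ∈ [-16/75, 11/75)
j=3 picked index 3: u0 ∈ [1/50, 11/50)
j=4 picked index 4: u0 ∈ [4/75, 19/75)
j=5 picked index 5: u0 ∈ [13/150, 1/6)
intersection: [13/150, 3/25)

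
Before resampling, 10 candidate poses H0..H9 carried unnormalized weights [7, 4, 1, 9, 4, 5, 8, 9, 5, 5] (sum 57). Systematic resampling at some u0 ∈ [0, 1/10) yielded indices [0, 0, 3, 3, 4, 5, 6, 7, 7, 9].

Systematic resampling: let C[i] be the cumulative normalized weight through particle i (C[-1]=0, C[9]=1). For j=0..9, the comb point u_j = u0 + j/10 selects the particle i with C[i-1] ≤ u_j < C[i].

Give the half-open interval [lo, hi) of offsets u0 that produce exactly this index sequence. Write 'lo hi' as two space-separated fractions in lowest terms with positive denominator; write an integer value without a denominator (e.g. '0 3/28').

C = [7/57, 11/57, 4/19, 7/19, 25/57, 10/19, 2/3, 47/57, 52/57, 1]
j=0 picked index 0: u0 ∈ [0, 7/57)
j=1 picked index 0: u0 ∈ [-1/10, 13/570)
j=2 picked index 3: u0 ∈ [1/95, 16/95)
j=3 picked index 3: u0 ∈ [-17/190, 13/190)
j=4 picked index 4: u0 ∈ [-3/95, 11/285)
j=5 picked index 5: u0 ∈ [-7/114, 1/38)
j=6 picked index 6: u0 ∈ [-7/95, 1/15)
j=7 picked index 7: u0 ∈ [-1/30, 71/570)
j=8 picked index 7: u0 ∈ [-2/15, 7/285)
j=9 picked index 9: u0 ∈ [7/570, 1/10)
intersection: [7/570, 13/570)

7/570 13/570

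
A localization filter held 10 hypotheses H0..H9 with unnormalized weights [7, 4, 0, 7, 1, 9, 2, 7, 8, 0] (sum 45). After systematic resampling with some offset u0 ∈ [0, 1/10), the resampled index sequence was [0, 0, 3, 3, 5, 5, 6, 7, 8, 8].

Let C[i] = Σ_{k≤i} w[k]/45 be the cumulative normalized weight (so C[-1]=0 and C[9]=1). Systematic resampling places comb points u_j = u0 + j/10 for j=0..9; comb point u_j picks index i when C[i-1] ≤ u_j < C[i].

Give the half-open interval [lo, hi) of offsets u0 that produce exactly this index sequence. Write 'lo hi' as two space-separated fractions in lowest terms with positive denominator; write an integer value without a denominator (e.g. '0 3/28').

C = [7/45, 11/45, 11/45, 2/5, 19/45, 28/45, 2/3, 37/45, 1, 1]
j=0 picked index 0: u0 ∈ [0, 7/45)
j=1 picked index 0: u0 ∈ [-1/10, 1/18)
j=2 picked index 3: u0 ∈ [2/45, 1/5)
j=3 picked index 3: u0 ∈ [-1/18, 1/10)
j=4 picked index 5: u0 ∈ [1/45, 2/9)
j=5 picked index 5: u0 ∈ [-7/90, 11/90)
j=6 picked index 6: u0 ∈ [1/45, 1/15)
j=7 picked index 7: u0 ∈ [-1/30, 11/90)
j=8 picked index 8: u0 ∈ [1/45, 1/5)
j=9 picked index 8: u0 ∈ [-7/90, 1/10)
intersection: [2/45, 1/18)

2/45 1/18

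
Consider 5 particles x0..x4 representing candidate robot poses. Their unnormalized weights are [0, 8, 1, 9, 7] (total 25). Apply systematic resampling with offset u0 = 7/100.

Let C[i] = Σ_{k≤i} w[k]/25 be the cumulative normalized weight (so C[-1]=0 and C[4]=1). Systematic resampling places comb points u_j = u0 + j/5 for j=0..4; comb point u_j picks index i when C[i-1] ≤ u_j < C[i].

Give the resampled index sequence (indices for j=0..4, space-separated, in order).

C = [0, 8/25, 9/25, 18/25, 1]
j=0: u_0=7/100 ∈ [0, 8/25) → index 1
j=1: u_1=27/100 ∈ [0, 8/25) → index 1
j=2: u_2=47/100 ∈ [9/25, 18/25) → index 3
j=3: u_3=67/100 ∈ [9/25, 18/25) → index 3
j=4: u_4=87/100 ∈ [18/25, 1) → index 4

1 1 3 3 4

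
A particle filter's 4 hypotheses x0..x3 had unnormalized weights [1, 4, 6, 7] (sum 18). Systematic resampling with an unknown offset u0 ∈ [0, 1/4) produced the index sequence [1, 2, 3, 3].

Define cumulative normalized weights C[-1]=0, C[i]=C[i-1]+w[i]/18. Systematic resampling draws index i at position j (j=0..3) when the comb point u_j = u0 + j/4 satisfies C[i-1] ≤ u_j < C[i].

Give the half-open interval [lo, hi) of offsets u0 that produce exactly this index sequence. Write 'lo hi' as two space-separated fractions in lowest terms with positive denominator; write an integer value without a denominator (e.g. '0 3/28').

1/9 1/4

C = [1/18, 5/18, 11/18, 1]
j=0 picked index 1: u0 ∈ [1/18, 5/18)
j=1 picked index 2: u0 ∈ [1/36, 13/36)
j=2 picked index 3: u0 ∈ [1/9, 1/2)
j=3 picked index 3: u0 ∈ [-5/36, 1/4)
intersection: [1/9, 1/4)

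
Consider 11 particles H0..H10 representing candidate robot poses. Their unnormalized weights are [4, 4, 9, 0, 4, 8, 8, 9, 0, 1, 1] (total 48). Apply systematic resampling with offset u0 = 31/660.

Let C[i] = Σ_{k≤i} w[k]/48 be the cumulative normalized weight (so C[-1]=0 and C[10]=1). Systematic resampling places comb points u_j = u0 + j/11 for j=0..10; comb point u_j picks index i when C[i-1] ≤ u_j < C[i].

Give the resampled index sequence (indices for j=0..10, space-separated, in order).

0 1 2 2 4 5 5 6 7 7 7

C = [1/12, 1/6, 17/48, 17/48, 7/16, 29/48, 37/48, 23/24, 23/24, 47/48, 1]
j=0: u_0=31/660 ∈ [0, 1/12) → index 0
j=1: u_1=91/660 ∈ [1/12, 1/6) → index 1
j=2: u_2=151/660 ∈ [1/6, 17/48) → index 2
j=3: u_3=211/660 ∈ [1/6, 17/48) → index 2
j=4: u_4=271/660 ∈ [17/48, 7/16) → index 4
j=5: u_5=331/660 ∈ [7/16, 29/48) → index 5
j=6: u_6=391/660 ∈ [7/16, 29/48) → index 5
j=7: u_7=41/60 ∈ [29/48, 37/48) → index 6
j=8: u_8=511/660 ∈ [37/48, 23/24) → index 7
j=9: u_9=571/660 ∈ [37/48, 23/24) → index 7
j=10: u_10=631/660 ∈ [37/48, 23/24) → index 7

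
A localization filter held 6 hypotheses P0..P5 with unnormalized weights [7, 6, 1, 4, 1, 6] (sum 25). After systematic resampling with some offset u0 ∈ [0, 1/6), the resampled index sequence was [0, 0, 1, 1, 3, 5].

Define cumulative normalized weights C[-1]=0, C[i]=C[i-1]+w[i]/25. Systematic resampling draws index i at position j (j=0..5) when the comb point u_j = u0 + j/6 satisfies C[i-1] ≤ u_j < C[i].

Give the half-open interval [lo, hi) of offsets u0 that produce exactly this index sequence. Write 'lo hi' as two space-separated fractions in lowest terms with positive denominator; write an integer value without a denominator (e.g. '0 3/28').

C = [7/25, 13/25, 14/25, 18/25, 19/25, 1]
j=0 picked index 0: u0 ∈ [0, 7/25)
j=1 picked index 0: u0 ∈ [-1/6, 17/150)
j=2 picked index 1: u0 ∈ [-4/75, 14/75)
j=3 picked index 1: u0 ∈ [-11/50, 1/50)
j=4 picked index 3: u0 ∈ [-8/75, 4/75)
j=5 picked index 5: u0 ∈ [-11/150, 1/6)
intersection: [0, 1/50)

0 1/50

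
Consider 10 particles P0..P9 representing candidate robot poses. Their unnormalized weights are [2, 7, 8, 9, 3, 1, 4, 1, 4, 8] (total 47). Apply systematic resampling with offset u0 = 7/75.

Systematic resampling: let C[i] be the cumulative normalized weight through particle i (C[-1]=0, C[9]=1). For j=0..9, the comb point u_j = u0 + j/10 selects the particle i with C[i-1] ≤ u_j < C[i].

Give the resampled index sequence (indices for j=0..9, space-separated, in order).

1 2 2 3 3 4 6 8 9 9

C = [2/47, 9/47, 17/47, 26/47, 29/47, 30/47, 34/47, 35/47, 39/47, 1]
j=0: u_0=7/75 ∈ [2/47, 9/47) → index 1
j=1: u_1=29/150 ∈ [9/47, 17/47) → index 2
j=2: u_2=22/75 ∈ [9/47, 17/47) → index 2
j=3: u_3=59/150 ∈ [17/47, 26/47) → index 3
j=4: u_4=37/75 ∈ [17/47, 26/47) → index 3
j=5: u_5=89/150 ∈ [26/47, 29/47) → index 4
j=6: u_6=52/75 ∈ [30/47, 34/47) → index 6
j=7: u_7=119/150 ∈ [35/47, 39/47) → index 8
j=8: u_8=67/75 ∈ [39/47, 1) → index 9
j=9: u_9=149/150 ∈ [39/47, 1) → index 9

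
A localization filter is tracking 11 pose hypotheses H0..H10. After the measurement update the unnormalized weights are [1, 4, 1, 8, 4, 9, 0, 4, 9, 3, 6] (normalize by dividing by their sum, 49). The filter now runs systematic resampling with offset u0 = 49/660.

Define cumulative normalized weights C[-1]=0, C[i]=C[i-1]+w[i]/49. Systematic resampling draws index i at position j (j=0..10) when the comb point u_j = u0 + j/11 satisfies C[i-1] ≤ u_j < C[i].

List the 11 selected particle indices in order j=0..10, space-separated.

1 3 3 4 5 5 7 8 8 10 10

C = [1/49, 5/49, 6/49, 2/7, 18/49, 27/49, 27/49, 31/49, 40/49, 43/49, 1]
j=0: u_0=49/660 ∈ [1/49, 5/49) → index 1
j=1: u_1=109/660 ∈ [6/49, 2/7) → index 3
j=2: u_2=169/660 ∈ [6/49, 2/7) → index 3
j=3: u_3=229/660 ∈ [2/7, 18/49) → index 4
j=4: u_4=289/660 ∈ [18/49, 27/49) → index 5
j=5: u_5=349/660 ∈ [18/49, 27/49) → index 5
j=6: u_6=409/660 ∈ [27/49, 31/49) → index 7
j=7: u_7=469/660 ∈ [31/49, 40/49) → index 8
j=8: u_8=529/660 ∈ [31/49, 40/49) → index 8
j=9: u_9=589/660 ∈ [43/49, 1) → index 10
j=10: u_10=59/60 ∈ [43/49, 1) → index 10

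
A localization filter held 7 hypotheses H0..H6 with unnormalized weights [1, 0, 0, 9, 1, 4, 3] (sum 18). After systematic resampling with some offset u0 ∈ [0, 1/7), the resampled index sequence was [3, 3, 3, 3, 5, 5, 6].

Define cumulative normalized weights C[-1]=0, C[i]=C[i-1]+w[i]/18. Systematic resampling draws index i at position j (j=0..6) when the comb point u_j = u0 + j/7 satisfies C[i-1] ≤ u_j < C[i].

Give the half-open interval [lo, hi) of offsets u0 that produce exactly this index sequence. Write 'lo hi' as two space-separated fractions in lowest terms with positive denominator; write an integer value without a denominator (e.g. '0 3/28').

C = [1/18, 1/18, 1/18, 5/9, 11/18, 5/6, 1]
j=0 picked index 3: u0 ∈ [1/18, 5/9)
j=1 picked index 3: u0 ∈ [-11/126, 26/63)
j=2 picked index 3: u0 ∈ [-29/126, 17/63)
j=3 picked index 3: u0 ∈ [-47/126, 8/63)
j=4 picked index 5: u0 ∈ [5/126, 11/42)
j=5 picked index 5: u0 ∈ [-13/126, 5/42)
j=6 picked index 6: u0 ∈ [-1/42, 1/7)
intersection: [1/18, 5/42)

1/18 5/42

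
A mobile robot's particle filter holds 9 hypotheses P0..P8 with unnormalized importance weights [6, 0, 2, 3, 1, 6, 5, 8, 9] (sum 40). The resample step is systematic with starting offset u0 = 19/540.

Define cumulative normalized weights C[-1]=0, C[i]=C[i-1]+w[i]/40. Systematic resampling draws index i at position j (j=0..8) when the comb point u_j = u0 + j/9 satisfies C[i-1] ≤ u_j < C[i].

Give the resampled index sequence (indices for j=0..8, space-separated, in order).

0 0 3 5 6 7 7 8 8

C = [3/20, 3/20, 1/5, 11/40, 3/10, 9/20, 23/40, 31/40, 1]
j=0: u_0=19/540 ∈ [0, 3/20) → index 0
j=1: u_1=79/540 ∈ [0, 3/20) → index 0
j=2: u_2=139/540 ∈ [1/5, 11/40) → index 3
j=3: u_3=199/540 ∈ [3/10, 9/20) → index 5
j=4: u_4=259/540 ∈ [9/20, 23/40) → index 6
j=5: u_5=319/540 ∈ [23/40, 31/40) → index 7
j=6: u_6=379/540 ∈ [23/40, 31/40) → index 7
j=7: u_7=439/540 ∈ [31/40, 1) → index 8
j=8: u_8=499/540 ∈ [31/40, 1) → index 8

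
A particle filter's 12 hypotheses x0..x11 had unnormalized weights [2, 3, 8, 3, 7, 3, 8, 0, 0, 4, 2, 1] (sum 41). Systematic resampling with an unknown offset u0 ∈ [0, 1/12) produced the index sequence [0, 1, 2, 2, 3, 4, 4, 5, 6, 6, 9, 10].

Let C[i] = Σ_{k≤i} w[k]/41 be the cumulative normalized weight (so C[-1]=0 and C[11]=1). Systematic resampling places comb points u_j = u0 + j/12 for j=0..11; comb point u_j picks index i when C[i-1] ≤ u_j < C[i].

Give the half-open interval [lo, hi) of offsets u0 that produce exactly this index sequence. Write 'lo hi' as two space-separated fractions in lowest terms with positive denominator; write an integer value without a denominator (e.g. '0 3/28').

5/492 19/492

C = [2/41, 5/41, 13/41, 16/41, 23/41, 26/41, 34/41, 34/41, 34/41, 38/41, 40/41, 1]
j=0 picked index 0: u0 ∈ [0, 2/41)
j=1 picked index 1: u0 ∈ [-17/492, 19/492)
j=2 picked index 2: u0 ∈ [-11/246, 37/246)
j=3 picked index 2: u0 ∈ [-21/164, 11/164)
j=4 picked index 3: u0 ∈ [-2/123, 7/123)
j=5 picked index 4: u0 ∈ [-13/492, 71/492)
j=6 picked index 4: u0 ∈ [-9/82, 5/82)
j=7 picked index 5: u0 ∈ [-11/492, 25/492)
j=8 picked index 6: u0 ∈ [-4/123, 20/123)
j=9 picked index 6: u0 ∈ [-19/164, 13/164)
j=10 picked index 9: u0 ∈ [-1/246, 23/246)
j=11 picked index 10: u0 ∈ [5/492, 29/492)
intersection: [5/492, 19/492)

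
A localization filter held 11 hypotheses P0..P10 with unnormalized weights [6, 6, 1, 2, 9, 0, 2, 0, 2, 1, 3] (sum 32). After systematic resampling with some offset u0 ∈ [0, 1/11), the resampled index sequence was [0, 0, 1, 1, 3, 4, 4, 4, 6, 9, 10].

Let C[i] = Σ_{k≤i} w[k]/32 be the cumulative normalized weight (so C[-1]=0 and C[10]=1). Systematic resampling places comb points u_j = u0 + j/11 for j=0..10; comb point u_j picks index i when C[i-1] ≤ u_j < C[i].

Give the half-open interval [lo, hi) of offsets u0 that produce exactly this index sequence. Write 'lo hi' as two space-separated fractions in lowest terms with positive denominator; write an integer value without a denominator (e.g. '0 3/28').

5/88 15/176

C = [3/16, 3/8, 13/32, 15/32, 3/4, 3/4, 13/16, 13/16, 7/8, 29/32, 1]
j=0 picked index 0: u0 ∈ [0, 3/16)
j=1 picked index 0: u0 ∈ [-1/11, 17/176)
j=2 picked index 1: u0 ∈ [1/176, 17/88)
j=3 picked index 1: u0 ∈ [-15/176, 9/88)
j=4 picked index 3: u0 ∈ [15/352, 37/352)
j=5 picked index 4: u0 ∈ [5/352, 13/44)
j=6 picked index 4: u0 ∈ [-27/352, 9/44)
j=7 picked index 4: u0 ∈ [-59/352, 5/44)
j=8 picked index 6: u0 ∈ [1/44, 15/176)
j=9 picked index 9: u0 ∈ [5/88, 31/352)
j=10 picked index 10: u0 ∈ [-1/352, 1/11)
intersection: [5/88, 15/176)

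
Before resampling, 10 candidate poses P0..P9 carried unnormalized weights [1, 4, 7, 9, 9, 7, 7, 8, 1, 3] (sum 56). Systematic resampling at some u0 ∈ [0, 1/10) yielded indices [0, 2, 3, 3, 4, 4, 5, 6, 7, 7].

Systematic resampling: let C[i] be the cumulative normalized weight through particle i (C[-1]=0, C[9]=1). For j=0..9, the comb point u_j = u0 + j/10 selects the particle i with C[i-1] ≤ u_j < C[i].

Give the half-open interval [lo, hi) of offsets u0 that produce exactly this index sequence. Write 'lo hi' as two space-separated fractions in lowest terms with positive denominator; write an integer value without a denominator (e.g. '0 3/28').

1/70 1/56

C = [1/56, 5/56, 3/14, 3/8, 15/28, 37/56, 11/14, 13/14, 53/56, 1]
j=0 picked index 0: u0 ∈ [0, 1/56)
j=1 picked index 2: u0 ∈ [-3/280, 4/35)
j=2 picked index 3: u0 ∈ [1/70, 7/40)
j=3 picked index 3: u0 ∈ [-3/35, 3/40)
j=4 picked index 4: u0 ∈ [-1/40, 19/140)
j=5 picked index 4: u0 ∈ [-1/8, 1/28)
j=6 picked index 5: u0 ∈ [-9/140, 17/280)
j=7 picked index 6: u0 ∈ [-11/280, 3/35)
j=8 picked index 7: u0 ∈ [-1/70, 9/70)
j=9 picked index 7: u0 ∈ [-4/35, 1/35)
intersection: [1/70, 1/56)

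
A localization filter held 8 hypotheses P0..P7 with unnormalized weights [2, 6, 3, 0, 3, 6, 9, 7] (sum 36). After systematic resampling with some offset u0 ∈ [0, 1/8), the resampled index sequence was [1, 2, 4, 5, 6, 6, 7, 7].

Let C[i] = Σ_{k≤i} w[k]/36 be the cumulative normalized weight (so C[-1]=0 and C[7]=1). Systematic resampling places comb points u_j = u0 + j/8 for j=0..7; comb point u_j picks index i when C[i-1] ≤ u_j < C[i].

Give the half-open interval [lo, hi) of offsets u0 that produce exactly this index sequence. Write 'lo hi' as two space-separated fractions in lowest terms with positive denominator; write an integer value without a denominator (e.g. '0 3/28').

C = [1/18, 2/9, 11/36, 11/36, 7/18, 5/9, 29/36, 1]
j=0 picked index 1: u0 ∈ [1/18, 2/9)
j=1 picked index 2: u0 ∈ [7/72, 13/72)
j=2 picked index 4: u0 ∈ [1/18, 5/36)
j=3 picked index 5: u0 ∈ [1/72, 13/72)
j=4 picked index 6: u0 ∈ [1/18, 11/36)
j=5 picked index 6: u0 ∈ [-5/72, 13/72)
j=6 picked index 7: u0 ∈ [1/18, 1/4)
j=7 picked index 7: u0 ∈ [-5/72, 1/8)
intersection: [7/72, 1/8)

7/72 1/8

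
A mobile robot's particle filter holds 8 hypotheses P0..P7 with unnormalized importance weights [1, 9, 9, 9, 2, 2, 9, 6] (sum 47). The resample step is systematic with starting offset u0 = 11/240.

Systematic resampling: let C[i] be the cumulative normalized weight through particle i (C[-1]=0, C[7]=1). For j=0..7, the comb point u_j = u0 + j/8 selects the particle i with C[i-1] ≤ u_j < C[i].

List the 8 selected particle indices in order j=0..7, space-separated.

1 1 2 3 3 5 6 7

C = [1/47, 10/47, 19/47, 28/47, 30/47, 32/47, 41/47, 1]
j=0: u_0=11/240 ∈ [1/47, 10/47) → index 1
j=1: u_1=41/240 ∈ [1/47, 10/47) → index 1
j=2: u_2=71/240 ∈ [10/47, 19/47) → index 2
j=3: u_3=101/240 ∈ [19/47, 28/47) → index 3
j=4: u_4=131/240 ∈ [19/47, 28/47) → index 3
j=5: u_5=161/240 ∈ [30/47, 32/47) → index 5
j=6: u_6=191/240 ∈ [32/47, 41/47) → index 6
j=7: u_7=221/240 ∈ [41/47, 1) → index 7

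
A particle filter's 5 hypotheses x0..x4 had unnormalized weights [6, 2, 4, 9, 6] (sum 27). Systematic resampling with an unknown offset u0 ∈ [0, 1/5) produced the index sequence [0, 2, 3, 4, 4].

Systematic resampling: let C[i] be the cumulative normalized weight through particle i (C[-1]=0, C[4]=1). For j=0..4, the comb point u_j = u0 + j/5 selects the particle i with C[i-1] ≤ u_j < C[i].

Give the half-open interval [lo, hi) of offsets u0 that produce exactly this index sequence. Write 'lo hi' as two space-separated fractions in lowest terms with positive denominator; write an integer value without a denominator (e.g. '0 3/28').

C = [2/9, 8/27, 4/9, 7/9, 1]
j=0 picked index 0: u0 ∈ [0, 2/9)
j=1 picked index 2: u0 ∈ [13/135, 11/45)
j=2 picked index 3: u0 ∈ [2/45, 17/45)
j=3 picked index 4: u0 ∈ [8/45, 2/5)
j=4 picked index 4: u0 ∈ [-1/45, 1/5)
intersection: [8/45, 1/5)

8/45 1/5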